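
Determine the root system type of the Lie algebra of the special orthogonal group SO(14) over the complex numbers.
This is so(14) with 14 even, which has dimension 14(14-1)/2 = 91 and rank 14/2 = 7. In the classification of classical Lie algebras, the orthogonal algebra so(2n) in an even number of variables has type D_n; here n = 7, so the Dynkin diagram is a chain of 5 nodes with a fork of two nodes at one end (D_7). Hence the type is D_7.

D_7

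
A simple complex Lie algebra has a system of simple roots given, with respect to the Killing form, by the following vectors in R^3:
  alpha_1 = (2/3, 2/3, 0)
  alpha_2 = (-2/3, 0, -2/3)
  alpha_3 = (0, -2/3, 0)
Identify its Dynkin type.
B_3 (so(7))

Compute the Cartan integers a_ij = 2(alpha_i, alpha_j)/(alpha_j, alpha_j); the resulting 3x3 Cartan matrix is
[[2, -1, -2], [-1, 2, 0], [-1, 0, 2]].
The roots have two lengths (squared-length ratio 2:1); the short ones are alpha_{3}. The associated Dynkin diagram is a chain of 3 nodes with a double edge at one end; the terminal node there is the unique short simple root (B_3), so the type is B_3 (the algebra so(7)).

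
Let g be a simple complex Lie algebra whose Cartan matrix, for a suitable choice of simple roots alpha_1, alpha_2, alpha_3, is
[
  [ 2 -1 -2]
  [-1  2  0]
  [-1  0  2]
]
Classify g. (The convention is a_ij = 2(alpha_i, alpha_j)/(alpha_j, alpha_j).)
type B_3

The matrix has rank 3 with 2's on the diagonal. Reading the off-diagonal entries as Dynkin edges (a single edge where a_ij = a_ji = -1; a double or triple edge where a_ij * a_ji = 2 or 3), the diagram is a chain of 3 nodes with a double edge at one end; the terminal node there is the unique short simple root (B_3). One simple-root ordering that puts it in standard form is (alpha_2, alpha_1, alpha_3). So the algebra is type B_3, i.e. so(7).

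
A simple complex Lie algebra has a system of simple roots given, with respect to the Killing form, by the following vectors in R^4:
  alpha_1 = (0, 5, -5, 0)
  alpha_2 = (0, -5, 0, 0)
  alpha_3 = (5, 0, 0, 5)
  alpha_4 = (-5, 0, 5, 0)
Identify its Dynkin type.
Compute the Cartan integers a_ij = 2(alpha_i, alpha_j)/(alpha_j, alpha_j); the resulting 4x4 Cartan matrix is
[[2, -2, 0, -1], [-1, 2, 0, 0], [0, 0, 2, -1], [-1, 0, -1, 2]].
The roots have two lengths (squared-length ratio 2:1); the short ones are alpha_{2}. The associated Dynkin diagram is a chain of 4 nodes with a double edge at one end; the terminal node there is the unique short simple root (B_4), so the type is B_4 (the algebra so(9)).

B_4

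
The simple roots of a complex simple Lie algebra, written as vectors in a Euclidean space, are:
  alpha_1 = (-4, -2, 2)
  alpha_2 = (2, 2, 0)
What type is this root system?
type G_2

Compute the Cartan integers a_ij = 2(alpha_i, alpha_j)/(alpha_j, alpha_j); the resulting 2x2 Cartan matrix is
[[2, -3], [-1, 2]].
The roots have two lengths (squared-length ratio 3:1); the short ones are alpha_{2}. The associated Dynkin diagram is two nodes joined by a triple edge (G_2), so the type is G_2.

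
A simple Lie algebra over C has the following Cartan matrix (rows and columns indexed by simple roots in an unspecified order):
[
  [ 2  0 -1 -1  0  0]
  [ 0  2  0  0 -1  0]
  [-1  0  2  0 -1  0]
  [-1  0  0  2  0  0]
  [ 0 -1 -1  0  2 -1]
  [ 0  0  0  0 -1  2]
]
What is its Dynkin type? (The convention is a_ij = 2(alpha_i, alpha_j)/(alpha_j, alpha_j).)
D_6

The matrix has rank 6 with 2's on the diagonal. Reading the off-diagonal entries as Dynkin edges (a single edge where a_ij = a_ji = -1; a double or triple edge where a_ij * a_ji = 2 or 3), the diagram is a chain of 4 nodes with a fork of two nodes at one end (D_6). One simple-root ordering that puts it in standard form is (alpha_4, alpha_1, alpha_3, alpha_5, alpha_2, alpha_6). So the algebra is type D_6, i.e. so(12).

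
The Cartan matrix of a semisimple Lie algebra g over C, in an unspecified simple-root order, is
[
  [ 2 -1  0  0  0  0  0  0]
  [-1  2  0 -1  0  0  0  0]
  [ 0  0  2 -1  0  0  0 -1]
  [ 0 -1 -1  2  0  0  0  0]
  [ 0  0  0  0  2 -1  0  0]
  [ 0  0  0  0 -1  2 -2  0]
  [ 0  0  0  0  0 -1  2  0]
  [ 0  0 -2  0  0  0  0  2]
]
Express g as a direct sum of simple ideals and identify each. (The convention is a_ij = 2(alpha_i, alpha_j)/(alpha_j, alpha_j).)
B_3 + C_5

The diagram associated to this matrix has two connected components: the simple roots {alpha_5, alpha_6, alpha_7} form a chain of 3 nodes with a double edge at one end; the terminal node there is the unique short simple root (B_3), and {alpha_1, alpha_2, alpha_3, alpha_4, alpha_8} form a chain of 5 nodes with a double edge at one end; the terminal node there is the unique long simple root (C_5). A semisimple Lie algebra decomposes uniquely as the direct sum of simple ideals, one per connected component of its Dynkin diagram, so g ≅ B_3 ⊕ C_5 (dimension 21 + 55 = 76).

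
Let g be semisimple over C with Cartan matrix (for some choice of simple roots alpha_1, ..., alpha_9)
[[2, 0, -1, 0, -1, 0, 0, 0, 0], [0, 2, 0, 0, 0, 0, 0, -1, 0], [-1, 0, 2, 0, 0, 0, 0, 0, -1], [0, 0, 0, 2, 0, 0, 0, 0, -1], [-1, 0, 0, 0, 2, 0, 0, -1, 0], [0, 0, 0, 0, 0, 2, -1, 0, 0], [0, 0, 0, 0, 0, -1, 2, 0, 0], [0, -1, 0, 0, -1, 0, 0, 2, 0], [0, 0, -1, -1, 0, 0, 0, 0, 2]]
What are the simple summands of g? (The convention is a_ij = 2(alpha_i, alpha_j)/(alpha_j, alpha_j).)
The diagram associated to this matrix has two connected components: the simple roots {alpha_6, alpha_7} form a chain of 2 nodes with single edges (A_2), and {alpha_1, alpha_2, alpha_3, alpha_4, alpha_5, alpha_8, alpha_9} form a chain of 7 nodes with single edges (A_7). A semisimple Lie algebra decomposes uniquely as the direct sum of simple ideals, one per connected component of its Dynkin diagram, so g ≅ A_2 ⊕ A_7 (dimension 8 + 63 = 71).

A2 ⊕ A7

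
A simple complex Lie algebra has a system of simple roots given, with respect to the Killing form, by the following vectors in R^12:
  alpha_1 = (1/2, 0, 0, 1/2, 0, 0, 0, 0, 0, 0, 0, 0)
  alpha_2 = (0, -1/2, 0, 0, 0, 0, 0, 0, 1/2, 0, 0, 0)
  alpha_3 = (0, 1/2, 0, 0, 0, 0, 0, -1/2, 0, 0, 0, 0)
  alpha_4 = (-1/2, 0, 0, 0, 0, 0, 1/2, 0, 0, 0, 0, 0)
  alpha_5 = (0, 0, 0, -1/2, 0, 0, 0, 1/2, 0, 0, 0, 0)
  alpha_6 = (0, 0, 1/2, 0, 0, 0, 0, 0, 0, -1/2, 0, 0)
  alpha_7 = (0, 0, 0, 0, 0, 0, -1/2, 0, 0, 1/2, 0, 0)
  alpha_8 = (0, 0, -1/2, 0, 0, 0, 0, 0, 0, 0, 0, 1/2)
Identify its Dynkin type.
Compute the Cartan integers a_ij = 2(alpha_i, alpha_j)/(alpha_j, alpha_j); the resulting 8x8 Cartan matrix is
[[2, 0, 0, -1, -1, 0, 0, 0], [0, 2, -1, 0, 0, 0, 0, 0], [0, -1, 2, 0, -1, 0, 0, 0], [-1, 0, 0, 2, 0, 0, -1, 0], [-1, 0, -1, 0, 2, 0, 0, 0], [0, 0, 0, 0, 0, 2, -1, -1], [0, 0, 0, -1, 0, -1, 2, 0], [0, 0, 0, 0, 0, -1, 0, 2]].
All simple roots have the same length, so the diagram is simply laced. The associated Dynkin diagram is a chain of 8 nodes with single edges (A_8), so the type is A_8 (the algebra sl(9)).

A_8 (sl(9))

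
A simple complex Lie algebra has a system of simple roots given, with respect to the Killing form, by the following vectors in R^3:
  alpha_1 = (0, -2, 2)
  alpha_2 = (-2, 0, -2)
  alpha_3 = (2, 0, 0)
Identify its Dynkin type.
B_3 (so(7))

Compute the Cartan integers a_ij = 2(alpha_i, alpha_j)/(alpha_j, alpha_j); the resulting 3x3 Cartan matrix is
[[2, -1, 0], [-1, 2, -2], [0, -1, 2]].
The roots have two lengths (squared-length ratio 2:1); the short ones are alpha_{3}. The associated Dynkin diagram is a chain of 3 nodes with a double edge at one end; the terminal node there is the unique short simple root (B_3), so the type is B_3 (the algebra so(7)).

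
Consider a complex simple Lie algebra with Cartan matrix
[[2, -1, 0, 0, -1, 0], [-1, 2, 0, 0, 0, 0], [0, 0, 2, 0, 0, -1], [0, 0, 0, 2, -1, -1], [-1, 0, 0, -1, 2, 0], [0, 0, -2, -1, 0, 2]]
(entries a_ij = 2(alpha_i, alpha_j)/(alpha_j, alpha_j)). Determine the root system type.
The matrix has rank 6 with 2's on the diagonal. Reading the off-diagonal entries as Dynkin edges (a single edge where a_ij = a_ji = -1; a double or triple edge where a_ij * a_ji = 2 or 3), the diagram is a chain of 6 nodes with a double edge at one end; the terminal node there is the unique short simple root (B_6). One simple-root ordering that puts it in standard form is (alpha_2, alpha_1, alpha_5, alpha_4, alpha_6, alpha_3). So the algebra is type B_6, i.e. so(13).

B6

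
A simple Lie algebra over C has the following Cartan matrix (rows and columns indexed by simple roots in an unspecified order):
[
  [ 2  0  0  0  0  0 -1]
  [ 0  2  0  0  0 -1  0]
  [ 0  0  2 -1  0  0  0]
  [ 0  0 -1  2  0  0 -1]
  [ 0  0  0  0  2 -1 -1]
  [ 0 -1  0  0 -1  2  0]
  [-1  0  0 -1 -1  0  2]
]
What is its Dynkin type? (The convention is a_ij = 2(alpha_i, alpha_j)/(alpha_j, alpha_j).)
E_7

The matrix has rank 7 with 2's on the diagonal. Reading the off-diagonal entries as Dynkin edges (a single edge where a_ij = a_ji = -1; a double or triple edge where a_ij * a_ji = 2 or 3), the diagram is a chain of 6 nodes with one extra node attached to the third node from one end (E_7). One simple-root ordering that puts it in standard form is (alpha_3, alpha_1, alpha_4, alpha_7, alpha_5, alpha_6, alpha_2). So the algebra is type E_7.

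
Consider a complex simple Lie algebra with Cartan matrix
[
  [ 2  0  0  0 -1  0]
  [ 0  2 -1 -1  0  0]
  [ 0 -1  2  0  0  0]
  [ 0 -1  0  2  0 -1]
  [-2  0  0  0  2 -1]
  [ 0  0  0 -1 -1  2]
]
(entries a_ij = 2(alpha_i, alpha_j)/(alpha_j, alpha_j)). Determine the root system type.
type B_6

The matrix has rank 6 with 2's on the diagonal. Reading the off-diagonal entries as Dynkin edges (a single edge where a_ij = a_ji = -1; a double or triple edge where a_ij * a_ji = 2 or 3), the diagram is a chain of 6 nodes with a double edge at one end; the terminal node there is the unique short simple root (B_6). One simple-root ordering that puts it in standard form is (alpha_3, alpha_2, alpha_4, alpha_6, alpha_5, alpha_1). So the algebra is type B_6, i.e. so(13).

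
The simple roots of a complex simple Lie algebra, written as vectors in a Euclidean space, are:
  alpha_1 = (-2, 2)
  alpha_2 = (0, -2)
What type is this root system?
B2

Compute the Cartan integers a_ij = 2(alpha_i, alpha_j)/(alpha_j, alpha_j); the resulting 2x2 Cartan matrix is
[[2, -2], [-1, 2]].
The roots have two lengths (squared-length ratio 2:1); the short ones are alpha_{2}. The associated Dynkin diagram is a chain of 2 nodes with a double edge at one end; the terminal node there is the unique short simple root (B_2), so the type is B_2 (the algebra so(5)).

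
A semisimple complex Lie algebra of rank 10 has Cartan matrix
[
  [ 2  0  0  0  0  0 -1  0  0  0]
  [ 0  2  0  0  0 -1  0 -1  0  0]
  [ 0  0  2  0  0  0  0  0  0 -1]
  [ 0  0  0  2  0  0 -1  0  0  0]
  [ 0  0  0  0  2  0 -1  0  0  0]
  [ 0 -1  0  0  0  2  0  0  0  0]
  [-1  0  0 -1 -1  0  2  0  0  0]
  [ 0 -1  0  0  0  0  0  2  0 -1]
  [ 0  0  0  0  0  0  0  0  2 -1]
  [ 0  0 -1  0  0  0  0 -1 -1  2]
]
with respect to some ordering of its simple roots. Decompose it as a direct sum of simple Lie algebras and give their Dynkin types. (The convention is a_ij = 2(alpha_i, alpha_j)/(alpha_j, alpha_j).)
The diagram associated to this matrix has two connected components: the simple roots {alpha_1, alpha_4, alpha_5, alpha_7} form a chain of 2 nodes with a fork of two nodes at one end (D_4), and {alpha_2, alpha_3, alpha_6, alpha_8, alpha_9, alpha_10} form a chain of 4 nodes with a fork of two nodes at one end (D_6). A semisimple Lie algebra decomposes uniquely as the direct sum of simple ideals, one per connected component of its Dynkin diagram, so g ≅ D_4 ⊕ D_6 (dimension 28 + 66 = 94).

D_4 + D_6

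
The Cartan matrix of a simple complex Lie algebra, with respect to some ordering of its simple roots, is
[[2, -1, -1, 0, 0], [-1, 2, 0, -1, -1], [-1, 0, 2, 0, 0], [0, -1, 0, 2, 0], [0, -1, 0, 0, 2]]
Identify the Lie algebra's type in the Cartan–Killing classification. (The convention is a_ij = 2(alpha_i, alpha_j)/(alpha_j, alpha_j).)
The matrix has rank 5 with 2's on the diagonal. Reading the off-diagonal entries as Dynkin edges (a single edge where a_ij = a_ji = -1; a double or triple edge where a_ij * a_ji = 2 or 3), the diagram is a chain of 3 nodes with a fork of two nodes at one end (D_5). One simple-root ordering that puts it in standard form is (alpha_3, alpha_1, alpha_2, alpha_5, alpha_4). So the algebra is type D_5, i.e. so(10).

D_5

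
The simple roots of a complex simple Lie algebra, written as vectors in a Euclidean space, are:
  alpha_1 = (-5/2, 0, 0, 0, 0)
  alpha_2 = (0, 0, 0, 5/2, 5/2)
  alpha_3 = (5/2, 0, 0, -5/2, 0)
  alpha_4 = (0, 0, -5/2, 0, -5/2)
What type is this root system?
Compute the Cartan integers a_ij = 2(alpha_i, alpha_j)/(alpha_j, alpha_j); the resulting 4x4 Cartan matrix is
[[2, 0, -1, 0], [0, 2, -1, -1], [-2, -1, 2, 0], [0, -1, 0, 2]].
The roots have two lengths (squared-length ratio 2:1); the short ones are alpha_{1}. The associated Dynkin diagram is a chain of 4 nodes with a double edge at one end; the terminal node there is the unique short simple root (B_4), so the type is B_4 (the algebra so(9)).

type B_4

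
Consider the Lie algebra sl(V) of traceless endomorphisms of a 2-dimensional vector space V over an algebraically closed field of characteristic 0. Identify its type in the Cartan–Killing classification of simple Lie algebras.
type A_1

This is sl(2), which has dimension 2^2 - 1 = 3 and rank 2 - 1 = 1 (a Cartan subalgebra is the diagonal traceless matrices). In the classification of classical Lie algebras, the special linear algebra sl(n+1) has type A_n; here n = 1, so the Dynkin diagram is a chain of 1 nodes with single edges (A_1). Hence the type is A_1.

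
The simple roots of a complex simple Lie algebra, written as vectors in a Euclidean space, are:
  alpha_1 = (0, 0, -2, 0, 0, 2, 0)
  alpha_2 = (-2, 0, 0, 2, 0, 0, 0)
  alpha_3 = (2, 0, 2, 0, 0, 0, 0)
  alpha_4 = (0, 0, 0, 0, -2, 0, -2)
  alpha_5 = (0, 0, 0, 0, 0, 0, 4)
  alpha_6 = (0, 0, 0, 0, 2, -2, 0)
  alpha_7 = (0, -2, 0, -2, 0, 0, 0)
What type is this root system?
Compute the Cartan integers a_ij = 2(alpha_i, alpha_j)/(alpha_j, alpha_j); the resulting 7x7 Cartan matrix is
[[2, 0, -1, 0, 0, -1, 0], [0, 2, -1, 0, 0, 0, -1], [-1, -1, 2, 0, 0, 0, 0], [0, 0, 0, 2, -1, -1, 0], [0, 0, 0, -2, 2, 0, 0], [-1, 0, 0, -1, 0, 2, 0], [0, -1, 0, 0, 0, 0, 2]].
The roots have two lengths (squared-length ratio 2:1); the short ones are alpha_{1,2,3,4,6,7}. The associated Dynkin diagram is a chain of 7 nodes with a double edge at one end; the terminal node there is the unique long simple root (C_7), so the type is C_7 (the algebra sp(14)).

C7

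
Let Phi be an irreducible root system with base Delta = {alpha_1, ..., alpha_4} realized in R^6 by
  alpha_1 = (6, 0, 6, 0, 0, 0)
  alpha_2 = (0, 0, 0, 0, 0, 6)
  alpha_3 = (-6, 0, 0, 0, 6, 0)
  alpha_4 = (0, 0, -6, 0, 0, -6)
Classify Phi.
Compute the Cartan integers a_ij = 2(alpha_i, alpha_j)/(alpha_j, alpha_j); the resulting 4x4 Cartan matrix is
[[2, 0, -1, -1], [0, 2, 0, -1], [-1, 0, 2, 0], [-1, -2, 0, 2]].
The roots have two lengths (squared-length ratio 2:1); the short ones are alpha_{2}. The associated Dynkin diagram is a chain of 4 nodes with a double edge at one end; the terminal node there is the unique short simple root (B_4), so the type is B_4 (the algebra so(9)).

type B_4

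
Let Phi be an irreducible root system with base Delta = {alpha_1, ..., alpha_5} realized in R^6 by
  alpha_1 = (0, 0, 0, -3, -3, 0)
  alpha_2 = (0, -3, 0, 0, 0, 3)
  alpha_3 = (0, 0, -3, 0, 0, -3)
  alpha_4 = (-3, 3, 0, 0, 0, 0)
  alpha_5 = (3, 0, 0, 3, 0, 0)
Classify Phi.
A_5 (sl(6))

Compute the Cartan integers a_ij = 2(alpha_i, alpha_j)/(alpha_j, alpha_j); the resulting 5x5 Cartan matrix is
[[2, 0, 0, 0, -1], [0, 2, -1, -1, 0], [0, -1, 2, 0, 0], [0, -1, 0, 2, -1], [-1, 0, 0, -1, 2]].
All simple roots have the same length, so the diagram is simply laced. The associated Dynkin diagram is a chain of 5 nodes with single edges (A_5), so the type is A_5 (the algebra sl(6)).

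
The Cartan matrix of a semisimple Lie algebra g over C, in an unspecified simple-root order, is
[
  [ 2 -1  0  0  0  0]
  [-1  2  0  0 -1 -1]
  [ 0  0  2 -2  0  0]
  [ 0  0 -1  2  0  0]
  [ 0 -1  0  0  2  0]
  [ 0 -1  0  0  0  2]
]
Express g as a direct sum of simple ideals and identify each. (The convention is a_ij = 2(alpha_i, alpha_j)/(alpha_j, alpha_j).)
B2 ⊕ D4

The diagram associated to this matrix has two connected components: the simple roots {alpha_3, alpha_4} form a chain of 2 nodes with a double edge at one end; the terminal node there is the unique short simple root (B_2), and {alpha_1, alpha_2, alpha_5, alpha_6} form a chain of 2 nodes with a fork of two nodes at one end (D_4). A semisimple Lie algebra decomposes uniquely as the direct sum of simple ideals, one per connected component of its Dynkin diagram, so g ≅ B_2 ⊕ D_4 (dimension 10 + 28 = 38).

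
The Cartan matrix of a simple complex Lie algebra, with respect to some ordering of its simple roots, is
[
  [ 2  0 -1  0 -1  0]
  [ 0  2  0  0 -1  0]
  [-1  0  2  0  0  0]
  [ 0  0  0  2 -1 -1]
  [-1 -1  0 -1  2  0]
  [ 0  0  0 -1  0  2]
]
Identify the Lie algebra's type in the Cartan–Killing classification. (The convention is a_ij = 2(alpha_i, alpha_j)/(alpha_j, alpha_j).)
type E_6

The matrix has rank 6 with 2's on the diagonal. Reading the off-diagonal entries as Dynkin edges (a single edge where a_ij = a_ji = -1; a double or triple edge where a_ij * a_ji = 2 or 3), the diagram is a chain of 5 nodes with one extra node attached to the third node from one end (E_6). One simple-root ordering that puts it in standard form is (alpha_6, alpha_2, alpha_4, alpha_5, alpha_1, alpha_3). So the algebra is type E_6.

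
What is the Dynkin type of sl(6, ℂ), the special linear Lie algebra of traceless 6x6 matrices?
This is sl(6), which has dimension 6^2 - 1 = 35 and rank 6 - 1 = 5 (a Cartan subalgebra is the diagonal traceless matrices). In the classification of classical Lie algebras, the special linear algebra sl(n+1) has type A_n; here n = 5, so the Dynkin diagram is a chain of 5 nodes with single edges (A_5). Hence the type is A_5.

type A_5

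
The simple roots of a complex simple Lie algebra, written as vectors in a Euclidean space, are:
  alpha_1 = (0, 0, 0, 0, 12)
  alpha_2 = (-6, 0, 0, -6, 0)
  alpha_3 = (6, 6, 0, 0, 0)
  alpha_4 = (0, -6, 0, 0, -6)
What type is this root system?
Compute the Cartan integers a_ij = 2(alpha_i, alpha_j)/(alpha_j, alpha_j); the resulting 4x4 Cartan matrix is
[[2, 0, 0, -2], [0, 2, -1, 0], [0, -1, 2, -1], [-1, 0, -1, 2]].
The roots have two lengths (squared-length ratio 2:1); the short ones are alpha_{2,3,4}. The associated Dynkin diagram is a chain of 4 nodes with a double edge at one end; the terminal node there is the unique long simple root (C_4), so the type is C_4 (the algebra sp(8)).

C4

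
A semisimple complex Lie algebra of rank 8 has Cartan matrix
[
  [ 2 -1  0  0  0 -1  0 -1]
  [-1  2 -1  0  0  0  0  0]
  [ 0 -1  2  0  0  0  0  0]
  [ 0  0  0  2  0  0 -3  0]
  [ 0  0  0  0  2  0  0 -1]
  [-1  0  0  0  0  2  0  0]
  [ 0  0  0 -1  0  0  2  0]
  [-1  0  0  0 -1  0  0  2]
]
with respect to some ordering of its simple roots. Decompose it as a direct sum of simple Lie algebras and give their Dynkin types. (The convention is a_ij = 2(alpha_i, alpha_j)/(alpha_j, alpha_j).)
The diagram associated to this matrix has two connected components: the simple roots {alpha_1, alpha_2, alpha_3, alpha_5, alpha_6, alpha_8} form a chain of 5 nodes with one extra node attached to the third node from one end (E_6), and {alpha_4, alpha_7} form two nodes joined by a triple edge (G_2). A semisimple Lie algebra decomposes uniquely as the direct sum of simple ideals, one per connected component of its Dynkin diagram, so g ≅ E_6 ⊕ G_2 (dimension 78 + 14 = 92).

E_6 + G_2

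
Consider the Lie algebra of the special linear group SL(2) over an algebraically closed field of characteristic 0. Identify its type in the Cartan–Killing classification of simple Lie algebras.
type A_1

This is sl(2), which has dimension 2^2 - 1 = 3 and rank 2 - 1 = 1 (a Cartan subalgebra is the diagonal traceless matrices). In the classification of classical Lie algebras, the special linear algebra sl(n+1) has type A_n; here n = 1, so the Dynkin diagram is a chain of 1 nodes with single edges (A_1). Hence the type is A_1.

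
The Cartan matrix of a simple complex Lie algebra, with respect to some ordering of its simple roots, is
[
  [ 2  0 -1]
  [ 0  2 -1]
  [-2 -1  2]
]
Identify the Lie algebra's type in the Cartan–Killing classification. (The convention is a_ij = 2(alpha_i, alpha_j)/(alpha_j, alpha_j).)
B_3

The matrix has rank 3 with 2's on the diagonal. Reading the off-diagonal entries as Dynkin edges (a single edge where a_ij = a_ji = -1; a double or triple edge where a_ij * a_ji = 2 or 3), the diagram is a chain of 3 nodes with a double edge at one end; the terminal node there is the unique short simple root (B_3). One simple-root ordering that puts it in standard form is (alpha_2, alpha_3, alpha_1). So the algebra is type B_3, i.e. so(7).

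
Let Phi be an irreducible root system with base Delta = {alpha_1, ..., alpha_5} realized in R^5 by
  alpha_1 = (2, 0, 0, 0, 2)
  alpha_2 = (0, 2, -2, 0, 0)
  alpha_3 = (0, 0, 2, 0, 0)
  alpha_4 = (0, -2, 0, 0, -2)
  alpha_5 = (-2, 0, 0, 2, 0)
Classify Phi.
Compute the Cartan integers a_ij = 2(alpha_i, alpha_j)/(alpha_j, alpha_j); the resulting 5x5 Cartan matrix is
[[2, 0, 0, -1, -1], [0, 2, -2, -1, 0], [0, -1, 2, 0, 0], [-1, -1, 0, 2, 0], [-1, 0, 0, 0, 2]].
The roots have two lengths (squared-length ratio 2:1); the short ones are alpha_{3}. The associated Dynkin diagram is a chain of 5 nodes with a double edge at one end; the terminal node there is the unique short simple root (B_5), so the type is B_5 (the algebra so(11)).

B_5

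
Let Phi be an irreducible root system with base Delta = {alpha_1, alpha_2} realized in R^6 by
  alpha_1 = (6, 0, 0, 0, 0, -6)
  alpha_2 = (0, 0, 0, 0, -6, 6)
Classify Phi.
A_2

Compute the Cartan integers a_ij = 2(alpha_i, alpha_j)/(alpha_j, alpha_j); the resulting 2x2 Cartan matrix is
[[2, -1], [-1, 2]].
All simple roots have the same length, so the diagram is simply laced. The associated Dynkin diagram is a chain of 2 nodes with single edges (A_2), so the type is A_2 (the algebra sl(3)).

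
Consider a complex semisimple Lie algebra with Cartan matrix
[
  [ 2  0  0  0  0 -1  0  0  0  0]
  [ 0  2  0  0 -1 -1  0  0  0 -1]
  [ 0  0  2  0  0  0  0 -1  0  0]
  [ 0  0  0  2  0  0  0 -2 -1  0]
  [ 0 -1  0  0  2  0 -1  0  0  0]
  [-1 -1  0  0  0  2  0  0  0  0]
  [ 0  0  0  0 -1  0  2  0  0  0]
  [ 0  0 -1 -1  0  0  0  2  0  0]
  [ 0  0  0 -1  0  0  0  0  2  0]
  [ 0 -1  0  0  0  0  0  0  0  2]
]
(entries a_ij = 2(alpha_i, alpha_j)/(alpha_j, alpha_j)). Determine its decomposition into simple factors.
The diagram associated to this matrix has two connected components: the simple roots {alpha_1, alpha_2, alpha_5, alpha_6, alpha_7, alpha_10} form a chain of 5 nodes with one extra node attached to the third node from one end (E_6), and {alpha_3, alpha_4, alpha_8, alpha_9} form a chain of 4 nodes with a double edge between the middle two (F_4). A semisimple Lie algebra decomposes uniquely as the direct sum of simple ideals, one per connected component of its Dynkin diagram, so g ≅ E_6 ⊕ F_4 (dimension 78 + 52 = 130).

E_6 + F_4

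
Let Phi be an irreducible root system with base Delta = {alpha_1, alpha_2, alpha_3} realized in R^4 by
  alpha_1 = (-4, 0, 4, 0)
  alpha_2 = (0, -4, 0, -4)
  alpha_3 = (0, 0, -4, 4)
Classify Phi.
A_3

Compute the Cartan integers a_ij = 2(alpha_i, alpha_j)/(alpha_j, alpha_j); the resulting 3x3 Cartan matrix is
[[2, 0, -1], [0, 2, -1], [-1, -1, 2]].
All simple roots have the same length, so the diagram is simply laced. The associated Dynkin diagram is a chain of 3 nodes with single edges (A_3), so the type is A_3 (the algebra sl(4)).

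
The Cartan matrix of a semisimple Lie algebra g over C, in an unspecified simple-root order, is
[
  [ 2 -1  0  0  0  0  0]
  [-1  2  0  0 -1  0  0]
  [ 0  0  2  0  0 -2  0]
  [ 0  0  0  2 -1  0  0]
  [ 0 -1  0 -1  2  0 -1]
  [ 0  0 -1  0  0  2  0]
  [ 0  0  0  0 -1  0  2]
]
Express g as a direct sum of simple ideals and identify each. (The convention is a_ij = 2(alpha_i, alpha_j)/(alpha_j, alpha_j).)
The diagram associated to this matrix has two connected components: the simple roots {alpha_3, alpha_6} form a chain of 2 nodes with a double edge at one end; the terminal node there is the unique short simple root (B_2), and {alpha_1, alpha_2, alpha_4, alpha_5, alpha_7} form a chain of 3 nodes with a fork of two nodes at one end (D_5). A semisimple Lie algebra decomposes uniquely as the direct sum of simple ideals, one per connected component of its Dynkin diagram, so g ≅ B_2 ⊕ D_5 (dimension 10 + 45 = 55).

B2 + D5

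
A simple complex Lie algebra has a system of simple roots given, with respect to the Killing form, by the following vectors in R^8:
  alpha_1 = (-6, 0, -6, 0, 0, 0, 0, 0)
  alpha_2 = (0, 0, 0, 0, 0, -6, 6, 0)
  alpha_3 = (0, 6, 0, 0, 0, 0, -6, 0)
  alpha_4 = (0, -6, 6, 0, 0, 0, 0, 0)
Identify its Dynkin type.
Compute the Cartan integers a_ij = 2(alpha_i, alpha_j)/(alpha_j, alpha_j); the resulting 4x4 Cartan matrix is
[[2, 0, 0, -1], [0, 2, -1, 0], [0, -1, 2, -1], [-1, 0, -1, 2]].
All simple roots have the same length, so the diagram is simply laced. The associated Dynkin diagram is a chain of 4 nodes with single edges (A_4), so the type is A_4 (the algebra sl(5)).

A_4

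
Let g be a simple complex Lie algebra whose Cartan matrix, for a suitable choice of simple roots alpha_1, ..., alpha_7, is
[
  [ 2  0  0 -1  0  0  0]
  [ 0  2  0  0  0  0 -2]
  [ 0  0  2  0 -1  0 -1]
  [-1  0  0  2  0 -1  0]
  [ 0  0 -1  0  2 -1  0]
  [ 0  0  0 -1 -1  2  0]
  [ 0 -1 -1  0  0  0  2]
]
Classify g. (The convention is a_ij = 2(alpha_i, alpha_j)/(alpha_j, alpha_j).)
C_7 (sp(14))

The matrix has rank 7 with 2's on the diagonal. Reading the off-diagonal entries as Dynkin edges (a single edge where a_ij = a_ji = -1; a double or triple edge where a_ij * a_ji = 2 or 3), the diagram is a chain of 7 nodes with a double edge at one end; the terminal node there is the unique long simple root (C_7). One simple-root ordering that puts it in standard form is (alpha_1, alpha_4, alpha_6, alpha_5, alpha_3, alpha_7, alpha_2). So the algebra is type C_7, i.e. sp(14).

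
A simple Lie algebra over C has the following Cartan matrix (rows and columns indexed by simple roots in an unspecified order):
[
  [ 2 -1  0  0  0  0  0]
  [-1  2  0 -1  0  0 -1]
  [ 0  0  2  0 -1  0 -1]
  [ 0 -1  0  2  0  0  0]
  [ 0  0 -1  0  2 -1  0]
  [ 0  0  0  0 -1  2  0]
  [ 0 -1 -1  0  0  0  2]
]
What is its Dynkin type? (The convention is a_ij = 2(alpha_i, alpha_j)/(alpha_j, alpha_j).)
D_7 (so(14))

The matrix has rank 7 with 2's on the diagonal. Reading the off-diagonal entries as Dynkin edges (a single edge where a_ij = a_ji = -1; a double or triple edge where a_ij * a_ji = 2 or 3), the diagram is a chain of 5 nodes with a fork of two nodes at one end (D_7). One simple-root ordering that puts it in standard form is (alpha_6, alpha_5, alpha_3, alpha_7, alpha_2, alpha_1, alpha_4). So the algebra is type D_7, i.e. so(14).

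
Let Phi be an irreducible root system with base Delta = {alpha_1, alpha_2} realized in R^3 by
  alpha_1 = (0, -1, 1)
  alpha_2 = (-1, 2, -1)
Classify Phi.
Compute the Cartan integers a_ij = 2(alpha_i, alpha_j)/(alpha_j, alpha_j); the resulting 2x2 Cartan matrix is
[[2, -1], [-3, 2]].
The roots have two lengths (squared-length ratio 3:1); the short ones are alpha_{1}. The associated Dynkin diagram is two nodes joined by a triple edge (G_2), so the type is G_2.

G_2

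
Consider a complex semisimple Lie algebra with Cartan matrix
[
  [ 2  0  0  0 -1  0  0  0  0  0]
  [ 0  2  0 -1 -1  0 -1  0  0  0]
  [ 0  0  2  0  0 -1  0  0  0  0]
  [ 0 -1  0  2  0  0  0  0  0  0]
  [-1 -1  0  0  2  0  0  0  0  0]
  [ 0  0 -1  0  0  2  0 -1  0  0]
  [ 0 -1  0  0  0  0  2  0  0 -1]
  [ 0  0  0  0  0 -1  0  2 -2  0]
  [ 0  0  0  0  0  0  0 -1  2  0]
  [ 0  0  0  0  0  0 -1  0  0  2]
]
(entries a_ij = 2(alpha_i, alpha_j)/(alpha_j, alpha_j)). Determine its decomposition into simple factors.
The diagram associated to this matrix has two connected components: the simple roots {alpha_3, alpha_6, alpha_8, alpha_9} form a chain of 4 nodes with a double edge at one end; the terminal node there is the unique short simple root (B_4), and {alpha_1, alpha_2, alpha_4, alpha_5, alpha_7, alpha_10} form a chain of 5 nodes with one extra node attached to the third node from one end (E_6). A semisimple Lie algebra decomposes uniquely as the direct sum of simple ideals, one per connected component of its Dynkin diagram, so g ≅ B_4 ⊕ E_6 (dimension 36 + 78 = 114).

B_4 + E_6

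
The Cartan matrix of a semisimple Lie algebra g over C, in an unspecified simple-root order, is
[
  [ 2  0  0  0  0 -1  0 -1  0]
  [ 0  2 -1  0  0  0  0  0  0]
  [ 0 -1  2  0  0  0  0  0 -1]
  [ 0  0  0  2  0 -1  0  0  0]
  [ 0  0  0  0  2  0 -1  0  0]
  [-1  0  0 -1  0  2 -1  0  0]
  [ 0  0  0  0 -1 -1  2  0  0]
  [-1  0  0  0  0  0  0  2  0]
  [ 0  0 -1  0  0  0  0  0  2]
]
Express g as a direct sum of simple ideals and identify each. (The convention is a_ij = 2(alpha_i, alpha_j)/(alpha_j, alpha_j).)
A_3 (sl(4)) + E_6

The diagram associated to this matrix has two connected components: the simple roots {alpha_2, alpha_3, alpha_9} form a chain of 3 nodes with single edges (A_3), and {alpha_1, alpha_4, alpha_5, alpha_6, alpha_7, alpha_8} form a chain of 5 nodes with one extra node attached to the third node from one end (E_6). A semisimple Lie algebra decomposes uniquely as the direct sum of simple ideals, one per connected component of its Dynkin diagram, so g ≅ A_3 ⊕ E_6 (dimension 15 + 78 = 93).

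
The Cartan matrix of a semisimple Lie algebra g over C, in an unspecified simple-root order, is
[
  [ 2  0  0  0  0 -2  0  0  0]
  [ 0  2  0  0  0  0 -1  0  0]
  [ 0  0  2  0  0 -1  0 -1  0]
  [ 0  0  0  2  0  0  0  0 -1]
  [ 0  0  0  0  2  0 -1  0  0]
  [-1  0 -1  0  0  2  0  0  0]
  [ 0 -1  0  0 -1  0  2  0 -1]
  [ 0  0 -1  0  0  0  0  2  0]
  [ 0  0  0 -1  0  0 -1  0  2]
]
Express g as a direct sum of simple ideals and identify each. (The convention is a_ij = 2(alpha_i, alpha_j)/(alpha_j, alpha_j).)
The diagram associated to this matrix has two connected components: the simple roots {alpha_1, alpha_3, alpha_6, alpha_8} form a chain of 4 nodes with a double edge at one end; the terminal node there is the unique long simple root (C_4), and {alpha_2, alpha_4, alpha_5, alpha_7, alpha_9} form a chain of 3 nodes with a fork of two nodes at one end (D_5). A semisimple Lie algebra decomposes uniquely as the direct sum of simple ideals, one per connected component of its Dynkin diagram, so g ≅ C_4 ⊕ D_5 (dimension 36 + 45 = 81).

C_4 (sp(8)) ⊕ D_5 (so(10))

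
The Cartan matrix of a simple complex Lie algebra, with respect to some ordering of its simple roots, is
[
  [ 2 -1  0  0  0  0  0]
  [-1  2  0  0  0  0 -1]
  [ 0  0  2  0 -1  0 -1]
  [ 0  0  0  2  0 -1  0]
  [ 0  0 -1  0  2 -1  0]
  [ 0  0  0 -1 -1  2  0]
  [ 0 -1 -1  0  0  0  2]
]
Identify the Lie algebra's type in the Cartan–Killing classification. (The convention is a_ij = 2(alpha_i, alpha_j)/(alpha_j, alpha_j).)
A7

The matrix has rank 7 with 2's on the diagonal. Reading the off-diagonal entries as Dynkin edges (a single edge where a_ij = a_ji = -1; a double or triple edge where a_ij * a_ji = 2 or 3), the diagram is a chain of 7 nodes with single edges (A_7). One simple-root ordering that puts it in standard form is (alpha_1, alpha_2, alpha_7, alpha_3, alpha_5, alpha_6, alpha_4). So the algebra is type A_7, i.e. sl(8).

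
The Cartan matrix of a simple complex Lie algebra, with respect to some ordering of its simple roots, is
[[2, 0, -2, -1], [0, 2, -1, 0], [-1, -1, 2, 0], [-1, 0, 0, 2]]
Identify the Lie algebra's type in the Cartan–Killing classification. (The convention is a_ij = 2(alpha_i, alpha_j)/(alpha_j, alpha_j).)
F4

The matrix has rank 4 with 2's on the diagonal. Reading the off-diagonal entries as Dynkin edges (a single edge where a_ij = a_ji = -1; a double or triple edge where a_ij * a_ji = 2 or 3), the diagram is a chain of 4 nodes with a double edge between the middle two (F_4). One simple-root ordering that puts it in standard form is (alpha_4, alpha_1, alpha_3, alpha_2). So the algebra is type F_4.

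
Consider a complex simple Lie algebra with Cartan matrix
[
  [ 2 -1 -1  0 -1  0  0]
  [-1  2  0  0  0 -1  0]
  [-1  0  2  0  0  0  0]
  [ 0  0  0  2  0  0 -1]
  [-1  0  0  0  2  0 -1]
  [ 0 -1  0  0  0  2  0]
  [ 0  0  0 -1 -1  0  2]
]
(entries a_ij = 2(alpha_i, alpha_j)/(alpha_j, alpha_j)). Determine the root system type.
The matrix has rank 7 with 2's on the diagonal. Reading the off-diagonal entries as Dynkin edges (a single edge where a_ij = a_ji = -1; a double or triple edge where a_ij * a_ji = 2 or 3), the diagram is a chain of 6 nodes with one extra node attached to the third node from one end (E_7). One simple-root ordering that puts it in standard form is (alpha_6, alpha_3, alpha_2, alpha_1, alpha_5, alpha_7, alpha_4). So the algebra is type E_7.

E_7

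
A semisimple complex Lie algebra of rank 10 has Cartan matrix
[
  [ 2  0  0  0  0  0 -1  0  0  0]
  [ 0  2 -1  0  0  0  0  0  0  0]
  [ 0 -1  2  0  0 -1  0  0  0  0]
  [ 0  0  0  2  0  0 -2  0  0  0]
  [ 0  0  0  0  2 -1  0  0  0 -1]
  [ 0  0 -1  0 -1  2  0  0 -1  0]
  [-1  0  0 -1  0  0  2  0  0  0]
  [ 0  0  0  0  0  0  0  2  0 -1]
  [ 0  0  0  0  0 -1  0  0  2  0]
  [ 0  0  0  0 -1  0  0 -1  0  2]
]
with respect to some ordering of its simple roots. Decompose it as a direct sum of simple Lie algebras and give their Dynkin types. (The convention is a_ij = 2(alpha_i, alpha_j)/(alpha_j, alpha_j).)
C3 + E7

The diagram associated to this matrix has two connected components: the simple roots {alpha_1, alpha_4, alpha_7} form a chain of 3 nodes with a double edge at one end; the terminal node there is the unique long simple root (C_3), and {alpha_2, alpha_3, alpha_5, alpha_6, alpha_8, alpha_9, alpha_10} form a chain of 6 nodes with one extra node attached to the third node from one end (E_7). A semisimple Lie algebra decomposes uniquely as the direct sum of simple ideals, one per connected component of its Dynkin diagram, so g ≅ C_3 ⊕ E_7 (dimension 21 + 133 = 154).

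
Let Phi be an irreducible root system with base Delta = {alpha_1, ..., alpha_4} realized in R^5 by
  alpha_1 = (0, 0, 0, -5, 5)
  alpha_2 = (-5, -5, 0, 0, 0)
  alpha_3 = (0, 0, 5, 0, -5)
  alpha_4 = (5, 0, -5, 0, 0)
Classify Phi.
type A_4

Compute the Cartan integers a_ij = 2(alpha_i, alpha_j)/(alpha_j, alpha_j); the resulting 4x4 Cartan matrix is
[[2, 0, -1, 0], [0, 2, 0, -1], [-1, 0, 2, -1], [0, -1, -1, 2]].
All simple roots have the same length, so the diagram is simply laced. The associated Dynkin diagram is a chain of 4 nodes with single edges (A_4), so the type is A_4 (the algebra sl(5)).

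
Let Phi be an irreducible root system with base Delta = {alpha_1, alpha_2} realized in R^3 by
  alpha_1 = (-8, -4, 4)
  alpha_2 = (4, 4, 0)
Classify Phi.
type G_2

Compute the Cartan integers a_ij = 2(alpha_i, alpha_j)/(alpha_j, alpha_j); the resulting 2x2 Cartan matrix is
[[2, -3], [-1, 2]].
The roots have two lengths (squared-length ratio 3:1); the short ones are alpha_{2}. The associated Dynkin diagram is two nodes joined by a triple edge (G_2), so the type is G_2.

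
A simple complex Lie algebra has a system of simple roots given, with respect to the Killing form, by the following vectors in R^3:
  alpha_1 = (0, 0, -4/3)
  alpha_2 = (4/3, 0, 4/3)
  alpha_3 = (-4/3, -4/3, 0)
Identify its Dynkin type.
type B_3

Compute the Cartan integers a_ij = 2(alpha_i, alpha_j)/(alpha_j, alpha_j); the resulting 3x3 Cartan matrix is
[[2, -1, 0], [-2, 2, -1], [0, -1, 2]].
The roots have two lengths (squared-length ratio 2:1); the short ones are alpha_{1}. The associated Dynkin diagram is a chain of 3 nodes with a double edge at one end; the terminal node there is the unique short simple root (B_3), so the type is B_3 (the algebra so(7)).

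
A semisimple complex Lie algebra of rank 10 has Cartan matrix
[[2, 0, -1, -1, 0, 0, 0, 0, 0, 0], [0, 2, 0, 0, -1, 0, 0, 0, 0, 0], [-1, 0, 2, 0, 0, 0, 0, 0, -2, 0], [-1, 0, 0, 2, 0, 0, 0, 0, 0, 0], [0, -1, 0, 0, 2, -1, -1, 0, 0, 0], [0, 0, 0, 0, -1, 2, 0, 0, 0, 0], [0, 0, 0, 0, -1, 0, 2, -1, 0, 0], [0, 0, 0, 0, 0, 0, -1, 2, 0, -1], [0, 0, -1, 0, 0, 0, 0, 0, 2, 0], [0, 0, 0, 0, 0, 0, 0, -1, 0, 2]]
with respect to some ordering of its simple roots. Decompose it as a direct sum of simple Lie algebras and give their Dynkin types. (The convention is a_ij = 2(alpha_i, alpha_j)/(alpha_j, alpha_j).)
The diagram associated to this matrix has two connected components: the simple roots {alpha_1, alpha_3, alpha_4, alpha_9} form a chain of 4 nodes with a double edge at one end; the terminal node there is the unique short simple root (B_4), and {alpha_2, alpha_5, alpha_6, alpha_7, alpha_8, alpha_10} form a chain of 4 nodes with a fork of two nodes at one end (D_6). A semisimple Lie algebra decomposes uniquely as the direct sum of simple ideals, one per connected component of its Dynkin diagram, so g ≅ B_4 ⊕ D_6 (dimension 36 + 66 = 102).

B4 ⊕ D6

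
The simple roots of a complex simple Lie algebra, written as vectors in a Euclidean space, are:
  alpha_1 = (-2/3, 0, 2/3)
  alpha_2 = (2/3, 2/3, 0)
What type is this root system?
Compute the Cartan integers a_ij = 2(alpha_i, alpha_j)/(alpha_j, alpha_j); the resulting 2x2 Cartan matrix is
[[2, -1], [-1, 2]].
All simple roots have the same length, so the diagram is simply laced. The associated Dynkin diagram is a chain of 2 nodes with single edges (A_2), so the type is A_2 (the algebra sl(3)).

A2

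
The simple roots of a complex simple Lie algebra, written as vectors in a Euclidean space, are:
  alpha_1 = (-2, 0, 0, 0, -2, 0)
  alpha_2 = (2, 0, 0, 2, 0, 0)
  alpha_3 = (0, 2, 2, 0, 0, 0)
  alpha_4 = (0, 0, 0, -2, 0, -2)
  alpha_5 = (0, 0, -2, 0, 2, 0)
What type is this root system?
Compute the Cartan integers a_ij = 2(alpha_i, alpha_j)/(alpha_j, alpha_j); the resulting 5x5 Cartan matrix is
[[2, -1, 0, 0, -1], [-1, 2, 0, -1, 0], [0, 0, 2, 0, -1], [0, -1, 0, 2, 0], [-1, 0, -1, 0, 2]].
All simple roots have the same length, so the diagram is simply laced. The associated Dynkin diagram is a chain of 5 nodes with single edges (A_5), so the type is A_5 (the algebra sl(6)).

A_5 (sl(6))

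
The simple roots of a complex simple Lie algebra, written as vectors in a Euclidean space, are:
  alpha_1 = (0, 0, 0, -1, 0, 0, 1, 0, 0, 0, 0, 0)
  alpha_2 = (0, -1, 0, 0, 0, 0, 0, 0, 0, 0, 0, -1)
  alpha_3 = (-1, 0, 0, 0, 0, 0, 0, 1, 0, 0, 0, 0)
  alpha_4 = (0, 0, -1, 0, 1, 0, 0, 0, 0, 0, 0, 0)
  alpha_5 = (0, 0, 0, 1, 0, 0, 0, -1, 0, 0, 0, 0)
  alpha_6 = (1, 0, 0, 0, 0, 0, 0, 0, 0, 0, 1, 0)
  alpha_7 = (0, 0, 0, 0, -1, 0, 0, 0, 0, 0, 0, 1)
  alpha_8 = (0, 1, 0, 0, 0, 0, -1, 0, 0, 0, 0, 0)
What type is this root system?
Compute the Cartan integers a_ij = 2(alpha_i, alpha_j)/(alpha_j, alpha_j); the resulting 8x8 Cartan matrix is
[[2, 0, 0, 0, -1, 0, 0, -1], [0, 2, 0, 0, 0, 0, -1, -1], [0, 0, 2, 0, -1, -1, 0, 0], [0, 0, 0, 2, 0, 0, -1, 0], [-1, 0, -1, 0, 2, 0, 0, 0], [0, 0, -1, 0, 0, 2, 0, 0], [0, -1, 0, -1, 0, 0, 2, 0], [-1, -1, 0, 0, 0, 0, 0, 2]].
All simple roots have the same length, so the diagram is simply laced. The associated Dynkin diagram is a chain of 8 nodes with single edges (A_8), so the type is A_8 (the algebra sl(9)).

type A_8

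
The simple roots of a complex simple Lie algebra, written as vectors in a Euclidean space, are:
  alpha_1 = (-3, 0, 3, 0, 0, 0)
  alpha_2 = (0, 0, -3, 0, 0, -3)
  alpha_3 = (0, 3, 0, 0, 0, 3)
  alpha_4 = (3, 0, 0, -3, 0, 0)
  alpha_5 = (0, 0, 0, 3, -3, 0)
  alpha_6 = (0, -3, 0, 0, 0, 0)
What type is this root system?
B_6

Compute the Cartan integers a_ij = 2(alpha_i, alpha_j)/(alpha_j, alpha_j); the resulting 6x6 Cartan matrix is
[[2, -1, 0, -1, 0, 0], [-1, 2, -1, 0, 0, 0], [0, -1, 2, 0, 0, -2], [-1, 0, 0, 2, -1, 0], [0, 0, 0, -1, 2, 0], [0, 0, -1, 0, 0, 2]].
The roots have two lengths (squared-length ratio 2:1); the short ones are alpha_{6}. The associated Dynkin diagram is a chain of 6 nodes with a double edge at one end; the terminal node there is the unique short simple root (B_6), so the type is B_6 (the algebra so(13)).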